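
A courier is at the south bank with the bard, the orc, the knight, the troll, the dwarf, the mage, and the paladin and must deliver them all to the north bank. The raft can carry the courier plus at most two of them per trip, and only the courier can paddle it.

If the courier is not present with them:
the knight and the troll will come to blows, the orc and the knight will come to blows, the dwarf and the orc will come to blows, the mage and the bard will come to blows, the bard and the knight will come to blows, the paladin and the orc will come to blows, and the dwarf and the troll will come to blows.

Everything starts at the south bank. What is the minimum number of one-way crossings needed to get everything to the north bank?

Whatever the first load, the items left behind include a forbidden pair without the courier. No opening move is safe, so no plan exists.

impossible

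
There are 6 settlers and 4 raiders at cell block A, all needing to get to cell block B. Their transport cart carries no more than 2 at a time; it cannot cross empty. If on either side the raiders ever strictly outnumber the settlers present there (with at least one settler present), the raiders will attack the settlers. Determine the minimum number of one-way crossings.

Counting alone: each trip to cell block B takes at most 2 across and each return brings at least 1 back, so after t trips out (and t−1 returns) at most 2t − (t−1) of the 10 are across; that first reaches 10 at t = 9, so at least 17 crossings are needed.
The plan below uses exactly 17 crossings, so it is optimal:
1. 2 raiders → cell block B.  (cell block A: 6S 2R; cell block B: 0S 2R)
2. 1 raider ← cell block A.  (cell block A: 6S 3R; cell block B: 0S 1R)
3. 2 raiders → cell block B.  (cell block A: 6S 1R; cell block B: 0S 3R)
4. 1 raider ← cell block A.  (cell block A: 6S 2R; cell block B: 0S 2R)
5. 2 settlers → cell block B.  (cell block A: 4S 2R; cell block B: 2S 2R)
6. 1 raider ← cell block A.  (cell block A: 4S 3R; cell block B: 2S 1R)
7. 1 settler and 1 raider → cell block B.  (cell block A: 3S 2R; cell block B: 3S 2R)
8. 1 raider ← cell block A.  (cell block A: 3S 3R; cell block B: 3S 1R)
9. 2 raiders → cell block B.  (cell block A: 3S 1R; cell block B: 3S 3R)
10. 1 raider ← cell block A.  (cell block A: 3S 2R; cell block B: 3S 2R)
11. 1 settler and 1 raider → cell block B.  (cell block A: 2S 1R; cell block B: 4S 3R)
12. 1 raider ← cell block A.  (cell block A: 2S 2R; cell block B: 4S 2R)
13. 2 raiders → cell block B.  (cell block A: 2S 0R; cell block B: 4S 4R)
14. 1 raider ← cell block A.  (cell block A: 2S 1R; cell block B: 4S 3R)
15. 1 settler and 1 raider → cell block B.  (cell block A: 1S 0R; cell block B: 5S 4R)
16. 1 raider ← cell block A.  (cell block A: 1S 1R; cell block B: 5S 3R)
17. 1 settler and 1 raider → cell block B.  (cell block A: 0S 0R; cell block B: 6S 4R)

17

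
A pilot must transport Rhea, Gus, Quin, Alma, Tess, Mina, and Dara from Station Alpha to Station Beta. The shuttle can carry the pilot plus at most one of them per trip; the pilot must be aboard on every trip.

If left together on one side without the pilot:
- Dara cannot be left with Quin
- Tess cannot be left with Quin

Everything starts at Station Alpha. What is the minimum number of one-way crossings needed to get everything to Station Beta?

Counting alone: the pilot can take at most 1 across per trip to Station Beta, so moving all 7 needs at least 7 loaded trips out, with a return between consecutive ones — at least 13 crossings.
The safety rule pushes this higher. Following every safe sequence of crossings, the most of the 7 that can be at Station Beta as the shuttle arrives there on crossing 13 is 6 — never all 7.
So no plan with fewer than 15 crossings exists, and this one achieves 15:
1. Pilot goes to Station Beta with Quin.
2. Pilot goes back to Station Alpha alone.
3. Pilot goes to Station Beta with Rhea.
4. Pilot goes back to Station Alpha alone.
5. Pilot goes to Station Beta with Gus.
6. Pilot goes back to Station Alpha alone.
7. Pilot goes to Station Beta with Alma.
8. Pilot goes back to Station Alpha alone.
9. Pilot goes to Station Beta with Tess.
10. Pilot goes back to Station Alpha with Quin.
11. Pilot goes to Station Beta with Dara.
12. Pilot goes back to Station Alpha alone.
13. Pilot goes to Station Beta with Mina.
14. Pilot goes back to Station Alpha alone.
15. Pilot goes to Station Beta with Quin.

15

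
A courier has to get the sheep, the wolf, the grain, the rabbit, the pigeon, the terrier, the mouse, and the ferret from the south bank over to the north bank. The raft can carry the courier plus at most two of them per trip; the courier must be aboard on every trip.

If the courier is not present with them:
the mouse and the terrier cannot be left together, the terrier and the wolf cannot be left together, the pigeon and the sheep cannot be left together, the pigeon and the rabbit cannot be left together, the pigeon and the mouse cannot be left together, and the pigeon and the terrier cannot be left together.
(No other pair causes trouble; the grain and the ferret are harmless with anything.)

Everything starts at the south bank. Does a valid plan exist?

1. Courier goes to the north bank with the pigeon and the terrier.  [the south bank: the ferret, the grain, the mouse, the rabbit, the sheep, the wolf | the north bank: the pigeon, the terrier]
2. Courier goes back to the south bank with the pigeon.  [the south bank: the ferret, the grain, the mouse, the pigeon, the rabbit, the sheep, the wolf | the north bank: the terrier]
3. Courier goes to the north bank with the pigeon and the sheep.  [the south bank: the ferret, the grain, the mouse, the rabbit, the wolf | the north bank: the pigeon, the sheep, the terrier]
4. Courier goes back to the south bank with the pigeon.  [the south bank: the ferret, the grain, the mouse, the pigeon, the rabbit, the wolf | the north bank: the sheep, the terrier]
5. Courier goes to the north bank with the grain and the pigeon.  [the south bank: the ferret, the mouse, the rabbit, the wolf | the north bank: the grain, the pigeon, the sheep, the terrier]
6. Courier goes back to the south bank with the pigeon.  [the south bank: the ferret, the mouse, the pigeon, the rabbit, the wolf | the north bank: the grain, the sheep, the terrier]
7. Courier goes to the north bank with the pigeon and the rabbit.  [the south bank: the ferret, the mouse, the wolf | the north bank: the grain, the pigeon, the rabbit, the sheep, the terrier]
8. Courier goes back to the south bank with the pigeon.  [the south bank: the ferret, the mouse, the pigeon, the wolf | the north bank: the grain, the rabbit, the sheep, the terrier]
9. Courier goes to the north bank with the mouse and the wolf.  [the south bank: the ferret, the pigeon | the north bank: the grain, the mouse, the rabbit, the sheep, the terrier, the wolf]
10. Courier goes back to the south bank with the terrier.  [the south bank: the ferret, the pigeon, the terrier | the north bank: the grain, the mouse, the rabbit, the sheep, the wolf]
11. Courier goes to the north bank with the ferret and the pigeon.  [the south bank: the terrier | the north bank: the ferret, the grain, the mouse, the pigeon, the rabbit, the sheep, the wolf]
12. Courier goes back to the south bank with the pigeon.  [the south bank: the pigeon, the terrier | the north bank: the ferret, the grain, the mouse, the rabbit, the sheep, the wolf]
13. Courier goes to the north bank with the pigeon and the terrier.  [the south bank: — | the north bank: the ferret, the grain, the mouse, the pigeon, the rabbit, the sheep, the terrier, the wolf]

Yes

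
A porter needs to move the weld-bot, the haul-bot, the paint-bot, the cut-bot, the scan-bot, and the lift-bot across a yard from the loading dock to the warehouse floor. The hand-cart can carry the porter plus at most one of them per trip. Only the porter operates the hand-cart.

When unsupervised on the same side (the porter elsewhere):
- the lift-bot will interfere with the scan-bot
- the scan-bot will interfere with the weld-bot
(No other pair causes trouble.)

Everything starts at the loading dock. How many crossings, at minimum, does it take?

13

Counting alone: the porter can take at most 1 across per trip to the warehouse floor, so moving all 6 needs at least 6 loaded trips out, with a return between consecutive ones — at least 11 crossings.
The safety rule pushes this higher. Following every safe sequence of crossings, the most of the 6 that can be at the warehouse floor as the hand-cart arrives there on crossing 11 is 5 — never all 6.
So no plan with fewer than 13 crossings exists, and this one achieves 13:
1. Porter goes to the warehouse floor with the scan-bot.  [the loading dock: the cut-bot, the haul-bot, the lift-bot, the paint-bot, the weld-bot | the warehouse floor: the scan-bot]
2. Porter goes back to the loading dock alone.  [the loading dock: the cut-bot, the haul-bot, the lift-bot, the paint-bot, the weld-bot | the warehouse floor: the scan-bot]
3. Porter goes to the warehouse floor with the weld-bot.  [the loading dock: the cut-bot, the haul-bot, the lift-bot, the paint-bot | the warehouse floor: the scan-bot, the weld-bot]
4. Porter goes back to the loading dock with the scan-bot.  [the loading dock: the cut-bot, the haul-bot, the lift-bot, the paint-bot, the scan-bot | the warehouse floor: the weld-bot]
5. Porter goes to the warehouse floor with the lift-bot.  [the loading dock: the cut-bot, the haul-bot, the paint-bot, the scan-bot | the warehouse floor: the lift-bot, the weld-bot]
6. Porter goes back to the loading dock alone.  [the loading dock: the cut-bot, the haul-bot, the paint-bot, the scan-bot | the warehouse floor: the lift-bot, the weld-bot]
7. Porter goes to the warehouse floor with the haul-bot.  [the loading dock: the cut-bot, the paint-bot, the scan-bot | the warehouse floor: the haul-bot, the lift-bot, the weld-bot]
8. Porter goes back to the loading dock alone.  [the loading dock: the cut-bot, the paint-bot, the scan-bot | the warehouse floor: the haul-bot, the lift-bot, the weld-bot]
9. Porter goes to the warehouse floor with the paint-bot.  [the loading dock: the cut-bot, the scan-bot | the warehouse floor: the haul-bot, the lift-bot, the paint-bot, the weld-bot]
10. Porter goes back to the loading dock alone.  [the loading dock: the cut-bot, the scan-bot | the warehouse floor: the haul-bot, the lift-bot, the paint-bot, the weld-bot]
11. Porter goes to the warehouse floor with the cut-bot.  [the loading dock: the scan-bot | the warehouse floor: the cut-bot, the haul-bot, the lift-bot, the paint-bot, the weld-bot]
12. Porter goes back to the loading dock alone.  [the loading dock: the scan-bot | the warehouse floor: the cut-bot, the haul-bot, the lift-bot, the paint-bot, the weld-bot]
13. Porter goes to the warehouse floor with the scan-bot.  [the loading dock: — | the warehouse floor: the cut-bot, the haul-bot, the lift-bot, the paint-bot, the scan-bot, the weld-bot]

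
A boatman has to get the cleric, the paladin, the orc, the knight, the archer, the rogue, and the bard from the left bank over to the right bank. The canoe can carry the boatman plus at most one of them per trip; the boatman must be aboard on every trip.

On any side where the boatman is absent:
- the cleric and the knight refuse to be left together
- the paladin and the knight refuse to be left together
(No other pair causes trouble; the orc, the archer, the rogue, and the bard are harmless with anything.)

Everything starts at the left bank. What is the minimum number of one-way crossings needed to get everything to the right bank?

Counting alone: the boatman can take at most 1 across per trip to the right bank, so moving all 7 needs at least 7 loaded trips out, with a return between consecutive ones — at least 13 crossings.
The safety rule pushes this higher. Following every safe sequence of crossings, the most of the 7 that can be at the right bank as the canoe arrives there on crossing 13 is 6 — never all 7.
So no plan with fewer than 15 crossings exists, and this one achieves 15:
1. Boatman goes to the right bank with the knight.
2. Boatman goes back to the left bank alone.
3. Boatman goes to the right bank with the cleric.
4. Boatman goes back to the left bank with the knight.
5. Boatman goes to the right bank with the paladin.
6. Boatman goes back to the left bank alone.
7. Boatman goes to the right bank with the orc.
8. Boatman goes back to the left bank alone.
9. Boatman goes to the right bank with the archer.
10. Boatman goes back to the left bank alone.
11. Boatman goes to the right bank with the rogue.
12. Boatman goes back to the left bank alone.
13. Boatman goes to the right bank with the bard.
14. Boatman goes back to the left bank alone.
15. Boatman goes to the right bank with the knight.

15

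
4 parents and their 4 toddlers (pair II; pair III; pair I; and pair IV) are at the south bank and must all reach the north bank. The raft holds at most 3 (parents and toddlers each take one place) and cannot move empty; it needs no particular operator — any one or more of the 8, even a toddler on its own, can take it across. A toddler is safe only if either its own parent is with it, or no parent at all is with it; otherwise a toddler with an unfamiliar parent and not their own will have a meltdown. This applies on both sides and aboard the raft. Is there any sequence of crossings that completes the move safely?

1. parent II and toddler II cross → the north bank.
2. parent II crosses ← the south bank.
3. parent II, parent III, and toddler III cross → the north bank.
4. parent II and toddler II cross ← the south bank.
5. parent I, parent II, and parent IV cross → the north bank.
6. toddler III crosses ← the south bank.
7. toddler II and toddler III cross → the north bank.
8. toddler II crosses ← the south bank.
9. toddler I, toddler II, and toddler IV cross → the north bank.

Yes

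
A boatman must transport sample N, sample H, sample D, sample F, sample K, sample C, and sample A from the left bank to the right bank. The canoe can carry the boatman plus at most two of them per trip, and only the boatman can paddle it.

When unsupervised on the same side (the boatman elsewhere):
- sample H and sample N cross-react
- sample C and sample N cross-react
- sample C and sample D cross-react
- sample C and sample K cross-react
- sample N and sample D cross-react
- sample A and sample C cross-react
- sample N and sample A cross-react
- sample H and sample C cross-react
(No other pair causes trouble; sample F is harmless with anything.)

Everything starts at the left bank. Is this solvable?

Following every safe sequence of crossings from the start, the most of the 7 that can be at the right bank as the canoe arrives there on crossings 1, 3, 5, 7 is 2, 3, 4, 5 respectively; the best ever achieved is 5 of 7.
From crossing 9 on, no configuration arises that was not already reachable earlier: only 38 distinct safe configurations (who is on which side, and where the canoe is) can ever be reached, none of them has everyone across, and every continuation just revisits them. So no valid plan exists.

No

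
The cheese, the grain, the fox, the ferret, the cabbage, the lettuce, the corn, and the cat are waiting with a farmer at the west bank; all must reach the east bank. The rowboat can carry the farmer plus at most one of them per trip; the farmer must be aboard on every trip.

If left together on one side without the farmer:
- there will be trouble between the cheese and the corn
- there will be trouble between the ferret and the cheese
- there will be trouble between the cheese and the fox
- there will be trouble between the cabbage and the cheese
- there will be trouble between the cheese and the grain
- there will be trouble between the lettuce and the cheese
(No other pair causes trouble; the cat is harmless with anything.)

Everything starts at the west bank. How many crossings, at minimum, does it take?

Following every safe sequence of crossings from the start, the most of the 8 that can be at the east bank as the rowboat arrives there on crossings 1, 3, 5 is 1, 2, 3 respectively; the best ever achieved is 3 of 8.
From crossing 7 on, no configuration arises that was not already reachable earlier: only 30 distinct safe configurations (who is on which side, and where the rowboat is) can ever be reached, none of them has everyone across, and every continuation just revisits them. So no valid plan exists.

impossible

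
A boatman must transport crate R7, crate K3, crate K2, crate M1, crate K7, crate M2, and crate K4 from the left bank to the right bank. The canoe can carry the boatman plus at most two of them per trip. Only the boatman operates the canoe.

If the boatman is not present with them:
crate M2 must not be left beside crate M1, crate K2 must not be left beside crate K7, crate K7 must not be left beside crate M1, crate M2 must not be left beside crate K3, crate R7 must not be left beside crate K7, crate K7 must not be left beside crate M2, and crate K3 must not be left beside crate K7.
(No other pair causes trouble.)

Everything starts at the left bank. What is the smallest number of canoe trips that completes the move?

Counting alone: the boatman can take at most 2 across per trip to the right bank, so moving all 7 needs at least 4 loaded trips out, with a return between consecutive ones — at least 7 crossings.
The safety rule pushes this higher. Following every safe sequence of crossings, the most of the 7 that can be at the right bank as the canoe arrives there on crossings 7, 9 is 5, 6 respectively — never all 7.
So no plan with fewer than 11 crossings exists, and this one achieves 11:
1. Boatman goes to the right bank with crate K7 and crate M2.  [the left bank: crate K2, crate K3, crate K4, crate M1, crate R7 | the right bank: crate K7, crate M2]
2. Boatman goes back to the left bank with crate K7.  [the left bank: crate K2, crate K3, crate K4, crate K7, crate M1, crate R7 | the right bank: crate M2]
3. Boatman goes to the right bank with crate K7 and crate R7.  [the left bank: crate K2, crate K3, crate K4, crate M1 | the right bank: crate K7, crate M2, crate R7]
4. Boatman goes back to the left bank with crate K7.  [the left bank: crate K2, crate K3, crate K4, crate K7, crate M1 | the right bank: crate M2, crate R7]
5. Boatman goes to the right bank with crate K2 and crate K7.  [the left bank: crate K3, crate K4, crate M1 | the right bank: crate K2, crate K7, crate M2, crate R7]
6. Boatman goes back to the left bank with crate K7.  [the left bank: crate K3, crate K4, crate K7, crate M1 | the right bank: crate K2, crate M2, crate R7]
7. Boatman goes to the right bank with crate K3 and crate M1.  [the left bank: crate K4, crate K7 | the right bank: crate K2, crate K3, crate M1, crate M2, crate R7]
8. Boatman goes back to the left bank with crate M2.  [the left bank: crate K4, crate K7, crate M2 | the right bank: crate K2, crate K3, crate M1, crate R7]
9. Boatman goes to the right bank with crate K4 and crate K7.  [the left bank: crate M2 | the right bank: crate K2, crate K3, crate K4, crate K7, crate M1, crate R7]
10. Boatman goes back to the left bank with crate K7.  [the left bank: crate K7, crate M2 | the right bank: crate K2, crate K3, crate K4, crate M1, crate R7]
11. Boatman goes to the right bank with crate K7 and crate M2.  [the left bank: — | the right bank: crate K2, crate K3, crate K4, crate K7, crate M1, crate M2, crate R7]

11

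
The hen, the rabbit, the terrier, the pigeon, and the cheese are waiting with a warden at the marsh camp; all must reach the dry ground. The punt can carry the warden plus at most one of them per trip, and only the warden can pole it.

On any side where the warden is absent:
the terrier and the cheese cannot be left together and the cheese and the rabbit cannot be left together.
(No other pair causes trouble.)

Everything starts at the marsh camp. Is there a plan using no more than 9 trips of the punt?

Counting alone: the warden can take at most 1 across per trip to the dry ground, so moving all 5 needs at least 5 loaded trips out, with a return between consecutive ones — at least 9 crossings.
The safety rule pushes this higher. Following every safe sequence of crossings, the most of the 5 that can be at the dry ground as the punt arrives there on crossing 9 is 4 — never all 5.
So the move cannot be finished within 9 crossings. (The shortest complete plan takes 11:)
1. Warden goes to the dry ground with the cheese.  [the marsh camp: the hen, the pigeon, the rabbit, the terrier | the dry ground: the cheese]
2. Warden goes back to the marsh camp alone.  [the marsh camp: the hen, the pigeon, the rabbit, the terrier | the dry ground: the cheese]
3. Warden goes to the dry ground with the hen.  [the marsh camp: the pigeon, the rabbit, the terrier | the dry ground: the cheese, the hen]
4. Warden goes back to the marsh camp alone.  [the marsh camp: the pigeon, the rabbit, the terrier | the dry ground: the cheese, the hen]
5. Warden goes to the dry ground with the rabbit.  [the marsh camp: the pigeon, the terrier | the dry ground: the cheese, the hen, the rabbit]
6. Warden goes back to the marsh camp with the cheese.  [the marsh camp: the cheese, the pigeon, the terrier | the dry ground: the hen, the rabbit]
7. Warden goes to the dry ground with the terrier.  [the marsh camp: the cheese, the pigeon | the dry ground: the hen, the rabbit, the terrier]
8. Warden goes back to the marsh camp alone.  [the marsh camp: the cheese, the pigeon | the dry ground: the hen, the rabbit, the terrier]
9. Warden goes to the dry ground with the pigeon.  [the marsh camp: the cheese | the dry ground: the hen, the pigeon, the rabbit, the terrier]
10. Warden goes back to the marsh camp alone.  [the marsh camp: the cheese | the dry ground: the hen, the pigeon, the rabbit, the terrier]
11. Warden goes to the dry ground with the cheese.  [the marsh camp: — | the dry ground: the cheese, the hen, the pigeon, the rabbit, the terrier]

No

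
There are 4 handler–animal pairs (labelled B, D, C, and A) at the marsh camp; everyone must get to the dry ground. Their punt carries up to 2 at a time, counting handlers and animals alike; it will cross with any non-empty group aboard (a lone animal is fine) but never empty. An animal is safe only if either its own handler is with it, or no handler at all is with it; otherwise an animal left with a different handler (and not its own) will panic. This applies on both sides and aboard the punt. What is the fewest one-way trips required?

Following every safe sequence of crossings from the start, the most of the 8 that can be at the dry ground as the punt arrives there on crossings 1, 3, 5 is 2, 3, 4 respectively; the best ever achieved is 4 of 8.
From crossing 7 on, no configuration arises that was not already reachable earlier: only 44 distinct safe configurations (who is on which side, and where the punt is) can ever be reached, none of them has everyone across, and every continuation just revisits them. So no valid plan exists.

impossible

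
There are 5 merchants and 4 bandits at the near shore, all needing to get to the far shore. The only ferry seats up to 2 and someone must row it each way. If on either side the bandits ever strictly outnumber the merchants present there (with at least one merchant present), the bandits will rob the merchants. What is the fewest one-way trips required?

Counting alone: each trip to the far shore takes at most 2 across and each return brings at least 1 back, so after t trips out (and t−1 returns) at most 2t − (t−1) of the 9 are across; that first reaches 9 at t = 8, so at least 15 crossings are needed.
The plan below uses exactly 15 crossings, so it is optimal:
1. 2 bandits → the far shore.  (the near shore: 5M 2B; the far shore: 0M 2B)
2. 1 bandit ← the near shore.  (the near shore: 5M 3B; the far shore: 0M 1B)
3. 2 bandits → the far shore.  (the near shore: 5M 1B; the far shore: 0M 3B)
4. 1 bandit ← the near shore.  (the near shore: 5M 2B; the far shore: 0M 2B)
5. 2 merchants → the far shore.  (the near shore: 3M 2B; the far shore: 2M 2B)
6. 1 bandit ← the near shore.  (the near shore: 3M 3B; the far shore: 2M 1B)
7. 1 merchant and 1 bandit → the far shore.  (the near shore: 2M 2B; the far shore: 3M 2B)
8. 1 merchant ← the near shore.  (the near shore: 3M 2B; the far shore: 2M 2B)
9. 1 merchant and 1 bandit → the far shore.  (the near shore: 2M 1B; the far shore: 3M 3B)
10. 1 bandit ← the near shore.  (the near shore: 2M 2B; the far shore: 3M 2B)
11. 1 merchant and 1 bandit → the far shore.  (the near shore: 1M 1B; the far shore: 4M 3B)
12. 1 merchant ← the near shore.  (the near shore: 2M 1B; the far shore: 3M 3B)
13. 1 merchant and 1 bandit → the far shore.  (the near shore: 1M 0B; the far shore: 4M 4B)
14. 1 bandit ← the near shore.  (the near shore: 1M 1B; the far shore: 4M 3B)
15. 1 merchant and 1 bandit → the far shore.  (the near shore: 0M 0B; the far shore: 5M 4B)

15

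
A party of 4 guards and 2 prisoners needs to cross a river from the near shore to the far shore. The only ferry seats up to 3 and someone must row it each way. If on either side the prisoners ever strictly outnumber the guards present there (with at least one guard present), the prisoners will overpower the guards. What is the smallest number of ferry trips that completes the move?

5

Counting alone: each trip to the far shore takes at most 3 across and each return brings at least 1 back, so after t trips out (and t−1 returns) at most 3t − (t−1) of the 6 are across; that first reaches 6 at t = 3, so at least 5 crossings are needed.
The plan below uses exactly 5 crossings, so it is optimal:
1. 2 prisoners → the far shore.  (the near shore: 4G 0P; the far shore: 0G 2P)
2. 1 prisoner ← the near shore.  (the near shore: 4G 1P; the far shore: 0G 1P)
3. 2 guards and 1 prisoner → the far shore.  (the near shore: 2G 0P; the far shore: 2G 2P)
4. 1 prisoner ← the near shore.  (the near shore: 2G 1P; the far shore: 2G 1P)
5. 2 guards and 1 prisoner → the far shore.  (the near shore: 0G 0P; the far shore: 4G 2P)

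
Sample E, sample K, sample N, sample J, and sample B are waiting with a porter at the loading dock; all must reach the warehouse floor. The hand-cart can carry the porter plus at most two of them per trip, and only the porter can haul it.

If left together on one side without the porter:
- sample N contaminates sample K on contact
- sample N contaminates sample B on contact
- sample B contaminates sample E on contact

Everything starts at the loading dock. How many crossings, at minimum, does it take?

5

Counting alone: the porter can take at most 2 across per trip to the warehouse floor, so moving all 5 needs at least 3 loaded trips out, with a return between consecutive ones — at least 5 crossings.
The plan below uses exactly 5 crossings, so it is optimal:
1. Porter goes to the warehouse floor with sample E and sample N.
2. Porter goes back to the loading dock alone.
3. Porter goes to the warehouse floor with sample J.
4. Porter goes back to the loading dock alone.
5. Porter goes to the warehouse floor with sample B and sample K.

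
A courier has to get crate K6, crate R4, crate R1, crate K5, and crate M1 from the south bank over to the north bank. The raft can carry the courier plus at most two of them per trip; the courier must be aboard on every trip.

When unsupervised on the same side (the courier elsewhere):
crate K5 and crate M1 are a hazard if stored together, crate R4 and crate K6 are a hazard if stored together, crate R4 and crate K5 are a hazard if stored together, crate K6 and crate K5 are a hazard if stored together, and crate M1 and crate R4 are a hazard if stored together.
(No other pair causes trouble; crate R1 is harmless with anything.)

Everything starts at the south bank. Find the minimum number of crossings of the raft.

Counting alone: the courier can take at most 2 across per trip to the north bank, so moving all 5 needs at least 3 loaded trips out, with a return between consecutive ones — at least 5 crossings.
The safety rule pushes this higher. Following every safe sequence of crossings, the most of the 5 that can be at the north bank as the raft arrives there on crossing 5 is 4 — never all 5.
So no plan with fewer than 7 crossings exists, and this one achieves 7:
1. Courier goes to the north bank with crate K5 and crate R4.
2. Courier goes back to the south bank with crate R4.
3. Courier goes to the north bank with crate K6 and crate M1.
4. Courier goes back to the south bank with crate K5.
5. Courier goes to the north bank with crate R1 and crate R4.
6. Courier goes back to the south bank with crate R4.
7. Courier goes to the north bank with crate K5 and crate R4.

7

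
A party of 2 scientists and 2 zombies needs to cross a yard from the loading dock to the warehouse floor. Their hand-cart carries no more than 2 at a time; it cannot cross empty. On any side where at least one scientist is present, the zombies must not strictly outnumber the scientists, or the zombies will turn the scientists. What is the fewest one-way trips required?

5

Counting alone: each trip to the warehouse floor takes at most 2 across and each return brings at least 1 back, so after t trips out (and t−1 returns) at most 2t − (t−1) of the 4 are across; that first reaches 4 at t = 3, so at least 5 crossings are needed.
The plan below uses exactly 5 crossings, so it is optimal:
1. 2 zombies → the warehouse floor.  (the loading dock: 2S 0Z; the warehouse floor: 0S 2Z)
2. 1 zombie ← the loading dock.  (the loading dock: 2S 1Z; the warehouse floor: 0S 1Z)
3. 2 scientists → the warehouse floor.  (the loading dock: 0S 1Z; the warehouse floor: 2S 1Z)
4. 1 zombie ← the loading dock.  (the loading dock: 0S 2Z; the warehouse floor: 2S 0Z)
5. 2 zombies → the warehouse floor.  (the loading dock: 0S 0Z; the warehouse floor: 2S 2Z)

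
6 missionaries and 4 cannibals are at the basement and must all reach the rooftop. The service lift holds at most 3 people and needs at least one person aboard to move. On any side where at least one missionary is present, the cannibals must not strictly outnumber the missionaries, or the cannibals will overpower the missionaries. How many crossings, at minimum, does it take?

9

Counting alone: each trip to the rooftop takes at most 3 across and each return brings at least 1 back, so after t trips out (and t−1 returns) at most 3t − (t−1) of the 10 are across; that first reaches 10 at t = 5, so at least 9 crossings are needed.
The plan below uses exactly 9 crossings, so it is optimal:
1. 2 cannibals → the rooftop.  (the basement: 6M 2C; the rooftop: 0M 2C)
2. 1 cannibal ← the basement.  (the basement: 6M 3C; the rooftop: 0M 1C)
3. 3 cannibals → the rooftop.  (the basement: 6M 0C; the rooftop: 0M 4C)
4. 1 cannibal ← the basement.  (the basement: 6M 1C; the rooftop: 0M 3C)
5. 3 missionaries → the rooftop.  (the basement: 3M 1C; the rooftop: 3M 3C)
6. 1 cannibal ← the basement.  (the basement: 3M 2C; the rooftop: 3M 2C)
7. 1 missionary and 2 cannibals → the rooftop.  (the basement: 2M 0C; the rooftop: 4M 4C)
8. 1 cannibal ← the basement.  (the basement: 2M 1C; the rooftop: 4M 3C)
9. 2 missionaries and 1 cannibal → the rooftop.  (the basement: 0M 0C; the rooftop: 6M 4C)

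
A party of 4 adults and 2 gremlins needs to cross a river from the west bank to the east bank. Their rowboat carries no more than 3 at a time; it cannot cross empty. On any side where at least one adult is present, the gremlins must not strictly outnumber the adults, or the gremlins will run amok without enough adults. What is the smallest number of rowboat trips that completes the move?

Counting alone: each trip to the east bank takes at most 3 across and each return brings at least 1 back, so after t trips out (and t−1 returns) at most 3t − (t−1) of the 6 are across; that first reaches 6 at t = 3, so at least 5 crossings are needed.
The plan below uses exactly 5 crossings, so it is optimal:
1. 2 gremlins → the east bank.  (the west bank: 4A 0G; the east bank: 0A 2G)
2. 1 gremlin ← the west bank.  (the west bank: 4A 1G; the east bank: 0A 1G)
3. 2 adults and 1 gremlin → the east bank.  (the west bank: 2A 0G; the east bank: 2A 2G)
4. 1 gremlin ← the west bank.  (the west bank: 2A 1G; the east bank: 2A 1G)
5. 2 adults and 1 gremlin → the east bank.  (the west bank: 0A 0G; the east bank: 4A 2G)

5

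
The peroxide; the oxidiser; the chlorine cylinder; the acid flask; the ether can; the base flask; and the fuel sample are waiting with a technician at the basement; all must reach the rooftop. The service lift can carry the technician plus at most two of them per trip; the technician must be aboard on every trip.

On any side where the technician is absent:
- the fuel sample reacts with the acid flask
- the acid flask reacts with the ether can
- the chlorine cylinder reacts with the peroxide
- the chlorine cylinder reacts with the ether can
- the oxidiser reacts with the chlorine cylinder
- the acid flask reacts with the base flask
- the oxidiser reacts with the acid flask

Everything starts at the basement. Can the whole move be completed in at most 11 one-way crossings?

Yes

Yes — this plan uses 9 crossings (≤ 11):
1. Technician goes to the rooftop with the acid flask and the chlorine cylinder.
2. Technician goes back to the basement alone.
3. Technician goes to the rooftop with the peroxide.
4. Technician goes back to the basement with the chlorine cylinder.
5. Technician goes to the rooftop with the ether can and the oxidiser.
6. Technician goes back to the basement with the acid flask.
7. Technician goes to the rooftop with the base flask and the fuel sample.
8. Technician goes back to the basement alone.
9. Technician goes to the rooftop with the acid flask and the chlorine cylinder.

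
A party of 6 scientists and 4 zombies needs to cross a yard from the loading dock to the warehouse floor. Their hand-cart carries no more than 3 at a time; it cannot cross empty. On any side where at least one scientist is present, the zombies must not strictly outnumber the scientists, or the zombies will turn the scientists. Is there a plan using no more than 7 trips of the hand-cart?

No

Counting alone: each trip to the warehouse floor takes at most 3 across and each return brings at least 1 back, so after t trips out (and t−1 returns) at most 3t − (t−1) of the 10 are across; that first reaches 10 at t = 5, so at least 9 crossings are needed.
Since 7 < 9, 7 crossings cannot be enough. (The shortest complete plan in fact takes 9:)
1. 2 zombies → the warehouse floor.  (the loading dock: 6S 2Z; the warehouse floor: 0S 2Z)
2. 1 zombie ← the loading dock.  (the loading dock: 6S 3Z; the warehouse floor: 0S 1Z)
3. 3 zombies → the warehouse floor.  (the loading dock: 6S 0Z; the warehouse floor: 0S 4Z)
4. 1 zombie ← the loading dock.  (the loading dock: 6S 1Z; the warehouse floor: 0S 3Z)
5. 3 scientists → the warehouse floor.  (the loading dock: 3S 1Z; the warehouse floor: 3S 3Z)
6. 1 zombie ← the loading dock.  (the loading dock: 3S 2Z; the warehouse floor: 3S 2Z)
7. 1 scientist and 2 zombies → the warehouse floor.  (the loading dock: 2S 0Z; the warehouse floor: 4S 4Z)
8. 1 zombie ← the loading dock.  (the loading dock: 2S 1Z; the warehouse floor: 4S 3Z)
9. 2 scientists and 1 zombie → the warehouse floor.  (the loading dock: 0S 0Z; the warehouse floor: 6S 4Z)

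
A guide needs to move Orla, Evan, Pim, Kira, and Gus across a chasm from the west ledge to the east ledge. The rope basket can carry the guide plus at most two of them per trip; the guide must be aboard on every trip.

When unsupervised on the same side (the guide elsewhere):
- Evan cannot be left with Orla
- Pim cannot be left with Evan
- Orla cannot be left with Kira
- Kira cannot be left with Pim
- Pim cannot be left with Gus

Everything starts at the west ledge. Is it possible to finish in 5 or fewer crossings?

No

Counting alone: the guide can take at most 2 across per trip to the east ledge, so moving all 5 needs at least 3 loaded trips out, with a return between consecutive ones — at least 5 crossings.
The safety rule pushes this higher. Following every safe sequence of crossings, the most of the 5 that can be at the east ledge as the rope basket arrives there on crossing 5 is 4 — never all 5.
So the move cannot be finished within 5 crossings. (The shortest complete plan takes 7:)
1. Guide goes to the east ledge with Orla and Pim.  [the west ledge: Evan, Gus, Kira | the east ledge: Orla, Pim]
2. Guide goes back to the west ledge alone.  [the west ledge: Evan, Gus, Kira | the east ledge: Orla, Pim]
3. Guide goes to the east ledge with Evan.  [the west ledge: Gus, Kira | the east ledge: Evan, Orla, Pim]
4. Guide goes back to the west ledge with Orla and Pim.  [the west ledge: Gus, Kira, Orla, Pim | the east ledge: Evan]
5. Guide goes to the east ledge with Gus and Kira.  [the west ledge: Orla, Pim | the east ledge: Evan, Gus, Kira]
6. Guide goes back to the west ledge alone.  [the west ledge: Orla, Pim | the east ledge: Evan, Gus, Kira]
7. Guide goes to the east ledge with Orla and Pim.  [the west ledge: — | the east ledge: Evan, Gus, Kira, Orla, Pim]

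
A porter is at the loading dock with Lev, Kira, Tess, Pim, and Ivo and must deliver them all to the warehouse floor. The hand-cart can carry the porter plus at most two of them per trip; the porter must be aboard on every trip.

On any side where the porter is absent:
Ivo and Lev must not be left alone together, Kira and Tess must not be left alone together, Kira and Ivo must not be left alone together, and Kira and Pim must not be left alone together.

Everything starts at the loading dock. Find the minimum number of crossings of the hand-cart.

Counting alone: the porter can take at most 2 across per trip to the warehouse floor, so moving all 5 needs at least 3 loaded trips out, with a return between consecutive ones — at least 5 crossings.
The plan below uses exactly 5 crossings, so it is optimal:
1. Porter goes to the warehouse floor with Kira and Lev.
2. Porter goes back to the loading dock alone.
3. Porter goes to the warehouse floor with Pim and Tess.
4. Porter goes back to the loading dock with Kira.
5. Porter goes to the warehouse floor with Ivo and Kira.

5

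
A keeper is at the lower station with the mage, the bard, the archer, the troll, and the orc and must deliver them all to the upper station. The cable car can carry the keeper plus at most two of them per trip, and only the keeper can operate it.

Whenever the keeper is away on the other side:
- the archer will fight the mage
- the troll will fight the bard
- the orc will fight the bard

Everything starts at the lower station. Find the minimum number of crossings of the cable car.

5

Counting alone: the keeper can take at most 2 across per trip to the upper station, so moving all 5 needs at least 3 loaded trips out, with a return between consecutive ones — at least 5 crossings.
The plan below uses exactly 5 crossings, so it is optimal:
1. Keeper goes to the upper station with the bard and the mage.  [the lower station: the archer, the orc, the troll | the upper station: the bard, the mage]
2. Keeper goes back to the lower station alone.  [the lower station: the archer, the orc, the troll | the upper station: the bard, the mage]
3. Keeper goes to the upper station with the orc and the troll.  [the lower station: the archer | the upper station: the bard, the mage, the orc, the troll]
4. Keeper goes back to the lower station with the bard.  [the lower station: the archer, the bard | the upper station: the mage, the orc, the troll]
5. Keeper goes to the upper station with the archer and the bard.  [the lower station: — | the upper station: the archer, the bard, the mage, the orc, the troll]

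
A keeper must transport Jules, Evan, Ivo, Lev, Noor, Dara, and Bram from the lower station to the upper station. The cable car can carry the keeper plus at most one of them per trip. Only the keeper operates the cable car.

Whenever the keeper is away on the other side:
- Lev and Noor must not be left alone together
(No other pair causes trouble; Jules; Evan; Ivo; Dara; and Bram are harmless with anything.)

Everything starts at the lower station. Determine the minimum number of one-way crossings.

Counting alone: the keeper can take at most 1 across per trip to the upper station, so moving all 7 needs at least 7 loaded trips out, with a return between consecutive ones — at least 13 crossings.
The plan below uses exactly 13 crossings, so it is optimal:
1. Keeper goes to the upper station with Lev.
2. Keeper goes back to the lower station alone.
3. Keeper goes to the upper station with Jules.
4. Keeper goes back to the lower station alone.
5. Keeper goes to the upper station with Evan.
6. Keeper goes back to the lower station alone.
7. Keeper goes to the upper station with Ivo.
8. Keeper goes back to the lower station alone.
9. Keeper goes to the upper station with Dara.
10. Keeper goes back to the lower station alone.
11. Keeper goes to the upper station with Bram.
12. Keeper goes back to the lower station alone.
13. Keeper goes to the upper station with Noor.

13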